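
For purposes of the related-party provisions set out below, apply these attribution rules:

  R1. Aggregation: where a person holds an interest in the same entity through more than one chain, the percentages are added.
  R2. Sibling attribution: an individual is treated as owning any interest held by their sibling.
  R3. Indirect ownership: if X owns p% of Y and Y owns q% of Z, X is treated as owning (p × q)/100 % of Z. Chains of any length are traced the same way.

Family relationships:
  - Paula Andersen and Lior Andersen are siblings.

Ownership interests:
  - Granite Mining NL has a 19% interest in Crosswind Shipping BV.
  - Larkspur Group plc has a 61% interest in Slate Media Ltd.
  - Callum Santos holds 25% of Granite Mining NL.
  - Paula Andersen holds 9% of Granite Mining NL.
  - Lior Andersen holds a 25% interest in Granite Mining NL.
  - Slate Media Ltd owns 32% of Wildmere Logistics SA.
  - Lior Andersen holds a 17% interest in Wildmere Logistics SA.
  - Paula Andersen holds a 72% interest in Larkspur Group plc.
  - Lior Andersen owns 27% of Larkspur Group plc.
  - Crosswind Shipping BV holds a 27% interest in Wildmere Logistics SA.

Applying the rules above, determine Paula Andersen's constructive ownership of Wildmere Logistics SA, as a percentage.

By sibling attribution (R2), Paula Andersen is treated as also owning Lior Andersen's interest in Larkspur Group plc, giving 72% + 27% = 99%.
By sibling attribution (R2), Paula Andersen is treated as also owning Lior Andersen's interest in Granite Mining NL, giving 9% + 25% = 34%.
By sibling attribution (R2), Paula Andersen is treated as owning Lior Andersen's 17% interest in Wildmere Logistics SA.
Chain via Larkspur Group plc → Slate Media Ltd (R3): 99% × 61% × 32% = 19.3248% of Wildmere Logistics SA.
Chain via Granite Mining NL → Crosswind Shipping BV (R3): 34% × 19% × 27% = 1.7442% of Wildmere Logistics SA.
Direct interest in Wildmere Logistics SA: 17%.
Aggregating (R1): 19.3248% + 1.7442% + 17% = 38.069%.

38.069%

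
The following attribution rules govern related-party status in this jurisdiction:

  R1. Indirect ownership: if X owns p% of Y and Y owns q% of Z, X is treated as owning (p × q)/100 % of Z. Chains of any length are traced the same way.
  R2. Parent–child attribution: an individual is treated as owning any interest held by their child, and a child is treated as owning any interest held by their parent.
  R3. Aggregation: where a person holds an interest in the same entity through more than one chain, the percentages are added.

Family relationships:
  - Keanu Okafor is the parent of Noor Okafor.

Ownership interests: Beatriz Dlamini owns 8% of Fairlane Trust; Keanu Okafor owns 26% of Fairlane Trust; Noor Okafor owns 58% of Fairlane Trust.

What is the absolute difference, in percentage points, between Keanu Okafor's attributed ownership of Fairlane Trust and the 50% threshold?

34

By parent–child attribution (R2), Keanu Okafor is treated as also owning Noor Okafor's interest in Fairlane Trust, giving 26% + 58% = 84%.
Direct interest in Fairlane Trust: 84%.
84% exceeds the 50% threshold by 34 percentage points.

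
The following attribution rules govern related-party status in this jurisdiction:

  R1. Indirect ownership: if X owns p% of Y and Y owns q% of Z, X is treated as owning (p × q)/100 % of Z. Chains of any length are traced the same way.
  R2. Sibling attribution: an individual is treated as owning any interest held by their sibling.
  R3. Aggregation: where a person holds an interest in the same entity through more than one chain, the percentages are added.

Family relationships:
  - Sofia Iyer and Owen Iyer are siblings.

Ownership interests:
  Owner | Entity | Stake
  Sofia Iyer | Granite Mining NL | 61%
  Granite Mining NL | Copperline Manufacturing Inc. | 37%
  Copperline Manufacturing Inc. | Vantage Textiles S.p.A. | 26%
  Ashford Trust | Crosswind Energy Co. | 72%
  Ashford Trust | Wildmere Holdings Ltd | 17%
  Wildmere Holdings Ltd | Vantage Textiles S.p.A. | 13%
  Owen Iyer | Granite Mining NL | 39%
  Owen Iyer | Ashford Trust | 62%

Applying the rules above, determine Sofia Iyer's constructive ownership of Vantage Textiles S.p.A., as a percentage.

10.9902%

By sibling attribution (R2), Sofia Iyer is treated as also owning Owen Iyer's interest in Granite Mining NL, giving 61% + 39% = 100%.
By sibling attribution (R2), Sofia Iyer is treated as owning Owen Iyer's 62% interest in Ashford Trust.
Chain via Granite Mining NL → Copperline Manufacturing Inc. (R1): 100% × 37% × 26% = 9.62% of Vantage Textiles S.p.A.
Chain via Ashford Trust → Wildmere Holdings Ltd (R1): 62% × 17% × 13% = 1.3702% of Vantage Textiles S.p.A.
Aggregating (R3): 9.62% + 1.3702% = 10.9902%.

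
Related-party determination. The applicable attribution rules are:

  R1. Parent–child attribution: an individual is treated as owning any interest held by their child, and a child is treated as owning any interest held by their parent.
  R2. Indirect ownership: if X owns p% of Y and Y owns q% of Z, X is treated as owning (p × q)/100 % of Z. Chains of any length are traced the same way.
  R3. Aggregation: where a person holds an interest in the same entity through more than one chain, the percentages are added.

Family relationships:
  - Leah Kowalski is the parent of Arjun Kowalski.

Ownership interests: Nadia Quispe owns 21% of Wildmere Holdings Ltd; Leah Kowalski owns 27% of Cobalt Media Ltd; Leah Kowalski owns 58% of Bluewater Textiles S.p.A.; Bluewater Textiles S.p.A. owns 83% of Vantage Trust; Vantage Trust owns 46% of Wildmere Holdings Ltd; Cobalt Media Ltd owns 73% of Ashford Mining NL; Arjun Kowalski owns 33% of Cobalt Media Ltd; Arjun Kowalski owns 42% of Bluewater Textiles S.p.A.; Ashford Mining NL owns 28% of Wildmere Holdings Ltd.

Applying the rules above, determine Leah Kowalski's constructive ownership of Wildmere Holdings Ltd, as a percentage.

50.444%

By parent–child attribution (R1), Leah Kowalski is treated as also owning Arjun Kowalski's interest in Cobalt Media Ltd, giving 27% + 33% = 60%.
By parent–child attribution (R1), Leah Kowalski is treated as also owning Arjun Kowalski's interest in Bluewater Textiles S.p.A, giving 58% + 42% = 100%.
Chain via Cobalt Media Ltd → Ashford Mining NL (R2): 60% × 73% × 28% = 12.264% of Wildmere Holdings Ltd.
Chain via Bluewater Textiles S.p.A. → Vantage Trust (R2): 100% × 83% × 46% = 38.18% of Wildmere Holdings Ltd.
Aggregating (R3): 12.264% + 38.18% = 50.444%.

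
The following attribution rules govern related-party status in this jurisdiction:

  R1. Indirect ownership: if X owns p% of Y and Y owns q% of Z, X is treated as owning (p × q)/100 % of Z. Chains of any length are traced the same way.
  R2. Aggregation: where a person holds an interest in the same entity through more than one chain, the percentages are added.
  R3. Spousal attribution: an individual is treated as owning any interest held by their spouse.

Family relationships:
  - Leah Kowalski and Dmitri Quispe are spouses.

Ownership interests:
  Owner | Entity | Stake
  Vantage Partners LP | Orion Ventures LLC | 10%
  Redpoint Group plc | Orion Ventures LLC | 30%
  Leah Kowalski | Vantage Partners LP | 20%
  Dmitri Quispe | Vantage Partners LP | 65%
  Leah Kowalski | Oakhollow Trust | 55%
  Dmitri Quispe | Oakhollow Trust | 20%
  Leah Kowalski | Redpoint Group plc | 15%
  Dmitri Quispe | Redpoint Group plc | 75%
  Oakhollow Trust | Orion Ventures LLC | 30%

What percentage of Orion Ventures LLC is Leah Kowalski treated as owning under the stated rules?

By spousal attribution (R3), Leah Kowalski is treated as also owning Dmitri Quispe's interest in Oakhollow Trust, giving 55% + 20% = 75%.
By spousal attribution (R3), Leah Kowalski is treated as also owning Dmitri Quispe's interest in Vantage Partners LP, giving 20% + 65% = 85%.
By spousal attribution (R3), Leah Kowalski is treated as also owning Dmitri Quispe's interest in Redpoint Group plc, giving 15% + 75% = 90%.
Chain via Oakhollow Trust (R1): 75% × 30% = 22.5% of Orion Ventures LLC.
Chain via Vantage Partners LP (R1): 85% × 10% = 8.5% of Orion Ventures LLC.
Chain via Redpoint Group plc (R1): 90% × 30% = 27% of Orion Ventures LLC.
Aggregating (R2): 22.5% + 8.5% + 27% = 58%.

58%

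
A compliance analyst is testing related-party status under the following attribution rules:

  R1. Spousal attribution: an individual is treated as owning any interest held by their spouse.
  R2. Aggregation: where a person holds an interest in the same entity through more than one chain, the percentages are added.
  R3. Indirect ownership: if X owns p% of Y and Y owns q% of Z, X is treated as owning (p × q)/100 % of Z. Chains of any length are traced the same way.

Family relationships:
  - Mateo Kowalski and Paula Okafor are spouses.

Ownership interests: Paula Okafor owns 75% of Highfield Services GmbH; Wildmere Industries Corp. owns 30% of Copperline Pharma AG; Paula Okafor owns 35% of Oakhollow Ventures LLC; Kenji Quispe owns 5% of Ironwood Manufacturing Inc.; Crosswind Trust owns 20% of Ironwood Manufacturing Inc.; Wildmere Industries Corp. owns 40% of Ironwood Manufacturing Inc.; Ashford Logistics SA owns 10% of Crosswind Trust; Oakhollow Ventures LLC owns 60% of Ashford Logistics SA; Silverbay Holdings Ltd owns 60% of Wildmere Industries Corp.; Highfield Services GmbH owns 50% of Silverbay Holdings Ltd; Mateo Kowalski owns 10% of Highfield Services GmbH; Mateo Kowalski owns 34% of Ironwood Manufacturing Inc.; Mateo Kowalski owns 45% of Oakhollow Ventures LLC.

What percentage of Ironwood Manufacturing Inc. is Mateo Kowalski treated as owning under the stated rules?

By spousal attribution (R1), Mateo Kowalski is treated as also owning Paula Okafor's interest in Highfield Services GmbH, giving 10% + 75% = 85%.
By spousal attribution (R1), Mateo Kowalski is treated as also owning Paula Okafor's interest in Oakhollow Ventures LLC, giving 45% + 35% = 80%.
Chain via Highfield Services GmbH → Silverbay Holdings Ltd → Wildmere Industries Corp. (R3): 85% × 50% × 60% × 40% = 10.2% of Ironwood Manufacturing Inc.
Chain via Oakhollow Ventures LLC → Ashford Logistics SA → Crosswind Trust (R3): 80% × 60% × 10% × 20% = 0.96% of Ironwood Manufacturing Inc.
Direct interest in Ironwood Manufacturing Inc: 34%.
Aggregating (R2): 10.2% + 0.96% + 34% = 45.16%.

45.16%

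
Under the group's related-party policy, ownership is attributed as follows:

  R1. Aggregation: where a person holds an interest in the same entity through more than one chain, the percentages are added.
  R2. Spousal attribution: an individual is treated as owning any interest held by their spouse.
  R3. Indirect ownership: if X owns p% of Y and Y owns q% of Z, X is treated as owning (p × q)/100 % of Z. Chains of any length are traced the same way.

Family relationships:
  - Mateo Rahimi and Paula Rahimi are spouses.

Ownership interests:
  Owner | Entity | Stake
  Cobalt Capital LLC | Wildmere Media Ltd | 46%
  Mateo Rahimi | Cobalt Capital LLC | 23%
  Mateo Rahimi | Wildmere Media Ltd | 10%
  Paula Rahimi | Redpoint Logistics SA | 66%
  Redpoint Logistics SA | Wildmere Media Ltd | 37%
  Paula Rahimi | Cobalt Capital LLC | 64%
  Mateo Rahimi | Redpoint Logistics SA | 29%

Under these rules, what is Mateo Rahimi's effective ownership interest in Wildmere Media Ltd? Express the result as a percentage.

By spousal attribution (R2), Mateo Rahimi is treated as also owning Paula Rahimi's interest in Redpoint Logistics SA, giving 29% + 66% = 95%.
By spousal attribution (R2), Mateo Rahimi is treated as also owning Paula Rahimi's interest in Cobalt Capital LLC, giving 23% + 64% = 87%.
Chain via Redpoint Logistics SA (R3): 95% × 37% = 35.15% of Wildmere Media Ltd.
Chain via Cobalt Capital LLC (R3): 87% × 46% = 40.02% of Wildmere Media Ltd.
Direct interest in Wildmere Media Ltd: 10%.
Aggregating (R1): 35.15% + 40.02% + 10% = 85.17%.

85.17%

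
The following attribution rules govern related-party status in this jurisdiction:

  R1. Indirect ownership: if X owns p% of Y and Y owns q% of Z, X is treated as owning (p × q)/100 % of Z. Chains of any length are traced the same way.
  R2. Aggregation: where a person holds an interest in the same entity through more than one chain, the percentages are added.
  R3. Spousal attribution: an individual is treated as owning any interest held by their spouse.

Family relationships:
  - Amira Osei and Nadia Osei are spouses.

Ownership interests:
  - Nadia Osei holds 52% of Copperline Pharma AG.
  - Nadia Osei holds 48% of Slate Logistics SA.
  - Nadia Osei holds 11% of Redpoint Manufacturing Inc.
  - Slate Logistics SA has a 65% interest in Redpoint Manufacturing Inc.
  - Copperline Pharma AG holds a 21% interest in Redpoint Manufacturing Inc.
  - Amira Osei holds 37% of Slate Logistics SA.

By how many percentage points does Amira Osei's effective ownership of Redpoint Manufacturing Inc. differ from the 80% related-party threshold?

2.83

By spousal attribution (R3), Amira Osei is treated as also owning Nadia Osei's interest in Slate Logistics SA, giving 37% + 48% = 85%.
By spousal attribution (R3), Amira Osei is treated as owning Nadia Osei's 52% interest in Copperline Pharma AG.
By spousal attribution (R3), Amira Osei is treated as owning Nadia Osei's 11% interest in Redpoint Manufacturing Inc.
Chain via Slate Logistics SA (R1): 85% × 65% = 55.25% of Redpoint Manufacturing Inc.
Chain via Copperline Pharma AG (R1): 52% × 21% = 10.92% of Redpoint Manufacturing Inc.
Direct interest in Redpoint Manufacturing Inc: 11%.
Aggregating (R2): 55.25% + 10.92% + 11% = 77.17%.
77.17% falls short of the 80% threshold by 2.83 percentage points.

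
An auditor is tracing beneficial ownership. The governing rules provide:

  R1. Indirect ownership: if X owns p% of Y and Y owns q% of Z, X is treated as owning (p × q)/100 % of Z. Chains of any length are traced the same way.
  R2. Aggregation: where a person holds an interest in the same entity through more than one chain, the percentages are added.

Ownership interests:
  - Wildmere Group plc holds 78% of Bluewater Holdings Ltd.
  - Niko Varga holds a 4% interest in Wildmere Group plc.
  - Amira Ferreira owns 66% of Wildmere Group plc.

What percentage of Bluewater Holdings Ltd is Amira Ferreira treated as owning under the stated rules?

Chain via Wildmere Group plc (R1): 66% × 78% = 51.48% of Bluewater Holdings Ltd.

51.48%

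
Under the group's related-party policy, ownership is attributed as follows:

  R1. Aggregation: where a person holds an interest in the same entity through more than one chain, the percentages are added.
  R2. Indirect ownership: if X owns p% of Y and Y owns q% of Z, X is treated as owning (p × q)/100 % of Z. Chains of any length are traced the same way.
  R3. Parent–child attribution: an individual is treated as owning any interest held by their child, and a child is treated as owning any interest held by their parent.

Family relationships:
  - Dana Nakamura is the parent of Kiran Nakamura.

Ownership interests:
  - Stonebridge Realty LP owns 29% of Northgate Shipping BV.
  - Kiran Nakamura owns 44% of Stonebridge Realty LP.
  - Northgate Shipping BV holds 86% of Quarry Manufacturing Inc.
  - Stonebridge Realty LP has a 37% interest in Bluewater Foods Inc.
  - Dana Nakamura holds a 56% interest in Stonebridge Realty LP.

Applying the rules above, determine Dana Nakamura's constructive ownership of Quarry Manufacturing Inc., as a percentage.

By parent–child attribution (R3), Dana Nakamura is treated as also owning Kiran Nakamura's interest in Stonebridge Realty LP, giving 56% + 44% = 100%.
Chain via Stonebridge Realty LP → Northgate Shipping BV (R2): 100% × 29% × 86% = 24.94% of Quarry Manufacturing Inc.

24.94%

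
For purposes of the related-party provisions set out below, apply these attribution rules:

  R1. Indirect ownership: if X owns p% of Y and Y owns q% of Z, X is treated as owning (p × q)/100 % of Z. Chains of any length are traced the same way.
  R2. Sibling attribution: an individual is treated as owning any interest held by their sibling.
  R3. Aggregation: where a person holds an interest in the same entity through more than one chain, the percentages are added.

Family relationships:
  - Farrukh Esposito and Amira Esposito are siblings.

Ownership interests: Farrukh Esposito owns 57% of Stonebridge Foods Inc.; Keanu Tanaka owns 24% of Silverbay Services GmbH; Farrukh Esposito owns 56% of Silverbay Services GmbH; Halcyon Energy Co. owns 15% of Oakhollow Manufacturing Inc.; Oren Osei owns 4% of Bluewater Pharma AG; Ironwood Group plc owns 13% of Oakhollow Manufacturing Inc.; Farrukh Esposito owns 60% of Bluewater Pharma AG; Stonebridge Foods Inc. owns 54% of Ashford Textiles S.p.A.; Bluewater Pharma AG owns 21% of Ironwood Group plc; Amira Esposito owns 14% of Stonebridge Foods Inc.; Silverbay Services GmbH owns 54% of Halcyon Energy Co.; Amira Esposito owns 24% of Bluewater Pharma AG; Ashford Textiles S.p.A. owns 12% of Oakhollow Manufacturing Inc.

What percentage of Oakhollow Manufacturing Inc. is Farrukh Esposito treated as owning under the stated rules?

11.43%

By sibling attribution (R2), Farrukh Esposito is treated as also owning Amira Esposito's interest in Bluewater Pharma AG, giving 60% + 24% = 84%.
By sibling attribution (R2), Farrukh Esposito is treated as also owning Amira Esposito's interest in Stonebridge Foods Inc, giving 57% + 14% = 71%.
Chain via Bluewater Pharma AG → Ironwood Group plc (R1): 84% × 21% × 13% = 2.2932% of Oakhollow Manufacturing Inc.
Chain via Stonebridge Foods Inc. → Ashford Textiles S.p.A. (R1): 71% × 54% × 12% = 4.6008% of Oakhollow Manufacturing Inc.
Chain via Silverbay Services GmbH → Halcyon Energy Co. (R1): 56% × 54% × 15% = 4.536% of Oakhollow Manufacturing Inc.
Aggregating (R3): 2.2932% + 4.6008% + 4.536% = 11.43%.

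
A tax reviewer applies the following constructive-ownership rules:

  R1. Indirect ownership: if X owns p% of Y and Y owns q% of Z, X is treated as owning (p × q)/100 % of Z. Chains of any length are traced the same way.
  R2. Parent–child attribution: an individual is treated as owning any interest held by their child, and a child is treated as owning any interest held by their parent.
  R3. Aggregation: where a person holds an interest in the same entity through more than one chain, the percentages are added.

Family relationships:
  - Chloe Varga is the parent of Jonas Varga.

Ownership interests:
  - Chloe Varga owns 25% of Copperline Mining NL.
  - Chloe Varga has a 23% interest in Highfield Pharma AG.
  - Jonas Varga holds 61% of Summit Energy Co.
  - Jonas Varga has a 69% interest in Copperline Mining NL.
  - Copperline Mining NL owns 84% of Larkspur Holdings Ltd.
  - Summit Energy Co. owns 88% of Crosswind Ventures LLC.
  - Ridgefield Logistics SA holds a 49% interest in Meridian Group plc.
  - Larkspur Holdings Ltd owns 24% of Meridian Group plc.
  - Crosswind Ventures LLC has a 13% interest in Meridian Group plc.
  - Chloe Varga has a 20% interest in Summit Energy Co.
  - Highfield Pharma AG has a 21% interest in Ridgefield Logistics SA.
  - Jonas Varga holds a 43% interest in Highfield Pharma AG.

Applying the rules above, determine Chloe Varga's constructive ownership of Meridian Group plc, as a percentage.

35.0082%

By parent–child attribution (R2), Chloe Varga is treated as also owning Jonas Varga's interest in Summit Energy Co, giving 20% + 61% = 81%.
By parent–child attribution (R2), Chloe Varga is treated as also owning Jonas Varga's interest in Copperline Mining NL, giving 25% + 69% = 94%.
By parent–child attribution (R2), Chloe Varga is treated as also owning Jonas Varga's interest in Highfield Pharma AG, giving 23% + 43% = 66%.
Chain via Summit Energy Co. → Crosswind Ventures LLC (R1): 81% × 88% × 13% = 9.2664% of Meridian Group plc.
Chain via Copperline Mining NL → Larkspur Holdings Ltd (R1): 94% × 84% × 24% = 18.9504% of Meridian Group plc.
Chain via Highfield Pharma AG → Ridgefield Logistics SA (R1): 66% × 21% × 49% = 6.7914% of Meridian Group plc.
Aggregating (R3): 9.2664% + 18.9504% + 6.7914% = 35.0082%.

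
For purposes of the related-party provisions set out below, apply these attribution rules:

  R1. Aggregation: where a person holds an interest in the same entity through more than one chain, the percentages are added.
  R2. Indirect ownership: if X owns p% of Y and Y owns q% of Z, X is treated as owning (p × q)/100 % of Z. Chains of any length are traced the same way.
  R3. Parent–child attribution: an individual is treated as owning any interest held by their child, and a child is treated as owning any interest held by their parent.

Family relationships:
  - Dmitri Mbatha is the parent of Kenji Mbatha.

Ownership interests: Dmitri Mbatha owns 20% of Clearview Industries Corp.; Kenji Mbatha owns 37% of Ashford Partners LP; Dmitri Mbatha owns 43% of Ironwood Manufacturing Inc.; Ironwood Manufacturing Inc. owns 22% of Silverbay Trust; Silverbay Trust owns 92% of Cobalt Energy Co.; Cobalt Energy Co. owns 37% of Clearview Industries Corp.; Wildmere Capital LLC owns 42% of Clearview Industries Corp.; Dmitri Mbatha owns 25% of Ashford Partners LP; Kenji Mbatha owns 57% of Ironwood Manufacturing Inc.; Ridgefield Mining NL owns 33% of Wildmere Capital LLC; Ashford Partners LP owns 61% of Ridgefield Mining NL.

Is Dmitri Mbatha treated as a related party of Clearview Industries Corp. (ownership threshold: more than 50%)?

By parent–child attribution (R3), Dmitri Mbatha is treated as also owning Kenji Mbatha's interest in Ashford Partners LP, giving 25% + 37% = 62%.
By parent–child attribution (R3), Dmitri Mbatha is treated as also owning Kenji Mbatha's interest in Ironwood Manufacturing Inc, giving 43% + 57% = 100%.
Chain via Ashford Partners LP → Ridgefield Mining NL → Wildmere Capital LLC (R2): 62% × 61% × 33% × 42% = 5.241852% of Clearview Industries Corp.
Chain via Ironwood Manufacturing Inc. → Silverbay Trust → Cobalt Energy Co. (R2): 100% × 22% × 92% × 37% = 7.4888% of Clearview Industries Corp.
Direct interest in Clearview Industries Corp: 20%.
Aggregating (R1): 5.241852% + 7.4888% + 20% = 32.730652%.
32.730652% does not exceed the 50% threshold, so Dmitri is not a related party to Clearview Industries Corp.

No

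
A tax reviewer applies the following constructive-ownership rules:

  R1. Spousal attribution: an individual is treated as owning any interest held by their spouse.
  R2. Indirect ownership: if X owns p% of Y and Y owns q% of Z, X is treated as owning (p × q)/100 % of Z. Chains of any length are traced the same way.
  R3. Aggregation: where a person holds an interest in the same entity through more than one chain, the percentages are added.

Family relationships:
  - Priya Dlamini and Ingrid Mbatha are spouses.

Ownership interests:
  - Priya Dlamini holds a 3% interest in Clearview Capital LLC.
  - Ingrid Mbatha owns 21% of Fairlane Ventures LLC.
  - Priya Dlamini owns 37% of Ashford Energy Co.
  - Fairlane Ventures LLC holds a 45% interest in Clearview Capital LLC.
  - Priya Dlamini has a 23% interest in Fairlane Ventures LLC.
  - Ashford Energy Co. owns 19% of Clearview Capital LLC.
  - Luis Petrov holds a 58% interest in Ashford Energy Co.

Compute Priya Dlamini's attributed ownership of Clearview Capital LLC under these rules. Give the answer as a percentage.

By spousal attribution (R1), Priya Dlamini is treated as also owning Ingrid Mbatha's interest in Fairlane Ventures LLC, giving 23% + 21% = 44%.
Chain via Ashford Energy Co. (R2): 37% × 19% = 7.03% of Clearview Capital LLC.
Chain via Fairlane Ventures LLC (R2): 44% × 45% = 19.8% of Clearview Capital LLC.
Direct interest in Clearview Capital LLC: 3%.
Aggregating (R3): 7.03% + 19.8% + 3% = 29.83%.

29.83%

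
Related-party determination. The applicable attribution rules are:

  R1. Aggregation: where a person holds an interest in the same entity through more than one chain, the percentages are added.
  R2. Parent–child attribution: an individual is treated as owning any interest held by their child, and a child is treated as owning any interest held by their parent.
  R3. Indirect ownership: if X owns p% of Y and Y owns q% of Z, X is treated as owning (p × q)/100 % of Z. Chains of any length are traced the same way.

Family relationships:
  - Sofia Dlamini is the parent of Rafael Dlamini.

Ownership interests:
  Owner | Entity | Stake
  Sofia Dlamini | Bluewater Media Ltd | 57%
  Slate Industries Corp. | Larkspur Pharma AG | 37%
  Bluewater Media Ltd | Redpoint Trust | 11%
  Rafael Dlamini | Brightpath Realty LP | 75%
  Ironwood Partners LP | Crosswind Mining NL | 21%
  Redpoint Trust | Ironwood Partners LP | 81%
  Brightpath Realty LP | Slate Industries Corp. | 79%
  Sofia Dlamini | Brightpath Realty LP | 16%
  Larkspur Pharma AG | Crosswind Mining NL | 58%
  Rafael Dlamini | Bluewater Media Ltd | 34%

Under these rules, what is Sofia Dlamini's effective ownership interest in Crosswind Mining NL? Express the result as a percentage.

By parent–child attribution (R2), Sofia Dlamini is treated as also owning Rafael Dlamini's interest in Brightpath Realty LP, giving 16% + 75% = 91%.
By parent–child attribution (R2), Sofia Dlamini is treated as also owning Rafael Dlamini's interest in Bluewater Media Ltd, giving 57% + 34% = 91%.
Chain via Brightpath Realty LP → Slate Industries Corp. → Larkspur Pharma AG (R3): 91% × 79% × 37% × 58% = 15.427594% of Crosswind Mining NL.
Chain via Bluewater Media Ltd → Redpoint Trust → Ironwood Partners LP (R3): 91% × 11% × 81% × 21% = 1.702701% of Crosswind Mining NL.
Aggregating (R1): 15.427594% + 1.702701% = 17.130295%.

17.130295%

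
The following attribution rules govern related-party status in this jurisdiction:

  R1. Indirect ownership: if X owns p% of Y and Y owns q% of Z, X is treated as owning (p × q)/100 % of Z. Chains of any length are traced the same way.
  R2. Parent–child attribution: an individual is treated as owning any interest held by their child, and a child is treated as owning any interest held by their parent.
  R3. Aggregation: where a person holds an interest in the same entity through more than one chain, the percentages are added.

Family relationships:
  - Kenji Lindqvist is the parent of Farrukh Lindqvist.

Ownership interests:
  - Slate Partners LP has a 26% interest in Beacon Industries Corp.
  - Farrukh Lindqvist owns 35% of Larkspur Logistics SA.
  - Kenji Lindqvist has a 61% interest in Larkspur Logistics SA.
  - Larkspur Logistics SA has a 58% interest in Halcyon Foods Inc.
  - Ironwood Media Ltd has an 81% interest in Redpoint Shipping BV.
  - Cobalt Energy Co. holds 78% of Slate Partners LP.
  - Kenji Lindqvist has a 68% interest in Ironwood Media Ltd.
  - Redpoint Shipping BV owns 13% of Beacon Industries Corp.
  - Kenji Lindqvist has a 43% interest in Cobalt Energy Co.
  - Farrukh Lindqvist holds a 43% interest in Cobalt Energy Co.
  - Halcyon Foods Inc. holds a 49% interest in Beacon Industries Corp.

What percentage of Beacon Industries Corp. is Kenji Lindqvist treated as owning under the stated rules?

51.8844%

By parent–child attribution (R2), Kenji Lindqvist is treated as also owning Farrukh Lindqvist's interest in Cobalt Energy Co, giving 43% + 43% = 86%.
By parent–child attribution (R2), Kenji Lindqvist is treated as also owning Farrukh Lindqvist's interest in Larkspur Logistics SA, giving 61% + 35% = 96%.
Chain via Cobalt Energy Co. → Slate Partners LP (R1): 86% × 78% × 26% = 17.4408% of Beacon Industries Corp.
Chain via Larkspur Logistics SA → Halcyon Foods Inc. (R1): 96% × 58% × 49% = 27.2832% of Beacon Industries Corp.
Chain via Ironwood Media Ltd → Redpoint Shipping BV (R1): 68% × 81% × 13% = 7.1604% of Beacon Industries Corp.
Aggregating (R3): 17.4408% + 27.2832% + 7.1604% = 51.8844%.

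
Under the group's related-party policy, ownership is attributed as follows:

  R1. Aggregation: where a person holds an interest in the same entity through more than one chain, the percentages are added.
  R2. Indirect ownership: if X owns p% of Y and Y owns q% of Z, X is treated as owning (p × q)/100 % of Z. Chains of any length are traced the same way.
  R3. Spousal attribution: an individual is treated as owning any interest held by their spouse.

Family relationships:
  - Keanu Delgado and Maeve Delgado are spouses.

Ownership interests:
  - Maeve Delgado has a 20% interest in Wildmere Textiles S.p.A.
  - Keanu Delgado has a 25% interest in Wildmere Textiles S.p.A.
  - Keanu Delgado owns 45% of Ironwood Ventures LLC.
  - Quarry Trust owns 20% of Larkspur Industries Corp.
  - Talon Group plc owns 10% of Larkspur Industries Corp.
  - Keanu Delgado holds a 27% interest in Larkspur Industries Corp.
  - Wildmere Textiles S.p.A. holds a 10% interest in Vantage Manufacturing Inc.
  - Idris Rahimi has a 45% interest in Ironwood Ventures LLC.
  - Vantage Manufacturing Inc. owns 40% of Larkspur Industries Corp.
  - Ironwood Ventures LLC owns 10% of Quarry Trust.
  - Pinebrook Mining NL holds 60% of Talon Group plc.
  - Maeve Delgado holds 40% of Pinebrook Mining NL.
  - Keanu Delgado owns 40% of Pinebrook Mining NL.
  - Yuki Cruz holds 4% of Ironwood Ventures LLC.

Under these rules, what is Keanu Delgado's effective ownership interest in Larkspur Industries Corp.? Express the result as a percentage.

By spousal attribution (R3), Keanu Delgado is treated as also owning Maeve Delgado's interest in Pinebrook Mining NL, giving 40% + 40% = 80%.
By spousal attribution (R3), Keanu Delgado is treated as also owning Maeve Delgado's interest in Wildmere Textiles S.p.A, giving 25% + 20% = 45%.
Chain via Pinebrook Mining NL → Talon Group plc (R2): 80% × 60% × 10% = 4.8% of Larkspur Industries Corp.
Chain via Wildmere Textiles S.p.A. → Vantage Manufacturing Inc. (R2): 45% × 10% × 40% = 1.8% of Larkspur Industries Corp.
Chain via Ironwood Ventures LLC → Quarry Trust (R2): 45% × 10% × 20% = 0.9% of Larkspur Industries Corp.
Direct interest in Larkspur Industries Corp: 27%.
Aggregating (R1): 4.8% + 1.8% + 0.9% + 27% = 34.5%.

34.5%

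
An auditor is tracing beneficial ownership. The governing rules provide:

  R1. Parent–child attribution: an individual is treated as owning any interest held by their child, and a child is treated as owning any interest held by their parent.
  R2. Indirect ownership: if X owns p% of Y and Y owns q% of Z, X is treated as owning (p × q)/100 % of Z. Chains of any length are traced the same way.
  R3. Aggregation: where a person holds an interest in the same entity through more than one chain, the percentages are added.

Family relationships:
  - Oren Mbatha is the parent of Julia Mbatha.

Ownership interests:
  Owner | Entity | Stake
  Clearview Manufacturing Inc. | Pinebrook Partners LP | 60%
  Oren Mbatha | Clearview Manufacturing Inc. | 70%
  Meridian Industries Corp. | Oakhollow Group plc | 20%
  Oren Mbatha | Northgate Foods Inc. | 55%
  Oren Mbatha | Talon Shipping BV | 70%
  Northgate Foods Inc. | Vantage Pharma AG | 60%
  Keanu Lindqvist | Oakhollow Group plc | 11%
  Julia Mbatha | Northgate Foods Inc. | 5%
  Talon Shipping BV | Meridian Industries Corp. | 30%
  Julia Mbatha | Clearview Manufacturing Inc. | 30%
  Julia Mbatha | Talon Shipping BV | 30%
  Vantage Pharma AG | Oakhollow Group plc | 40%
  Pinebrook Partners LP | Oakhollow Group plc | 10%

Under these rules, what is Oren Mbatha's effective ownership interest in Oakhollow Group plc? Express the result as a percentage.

By parent–child attribution (R1), Oren Mbatha is treated as also owning Julia Mbatha's interest in Talon Shipping BV, giving 70% + 30% = 100%.
By parent–child attribution (R1), Oren Mbatha is treated as also owning Julia Mbatha's interest in Northgate Foods Inc, giving 55% + 5% = 60%.
By parent–child attribution (R1), Oren Mbatha is treated as also owning Julia Mbatha's interest in Clearview Manufacturing Inc, giving 70% + 30% = 100%.
Chain via Talon Shipping BV → Meridian Industries Corp. (R2): 100% × 30% × 20% = 6% of Oakhollow Group plc.
Chain via Northgate Foods Inc. → Vantage Pharma AG (R2): 60% × 60% × 40% = 14.4% of Oakhollow Group plc.
Chain via Clearview Manufacturing Inc. → Pinebrook Partners LP (R2): 100% × 60% × 10% = 6% of Oakhollow Group plc.
Aggregating (R3): 6% + 14.4% + 6% = 26.4%.

26.4%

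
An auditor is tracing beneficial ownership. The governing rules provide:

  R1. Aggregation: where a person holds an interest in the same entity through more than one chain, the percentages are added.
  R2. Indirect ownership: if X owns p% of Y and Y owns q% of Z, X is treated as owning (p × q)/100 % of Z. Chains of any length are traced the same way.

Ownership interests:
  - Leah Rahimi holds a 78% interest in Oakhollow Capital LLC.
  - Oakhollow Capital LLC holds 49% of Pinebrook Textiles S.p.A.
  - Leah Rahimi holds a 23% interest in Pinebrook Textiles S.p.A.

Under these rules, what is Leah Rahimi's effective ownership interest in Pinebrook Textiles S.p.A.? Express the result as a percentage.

Chain via Oakhollow Capital LLC (R2): 78% × 49% = 38.22% of Pinebrook Textiles S.p.A.
Direct interest in Pinebrook Textiles S.p.A: 23%.
Aggregating (R1): 38.22% + 23% = 61.22%.

61.22%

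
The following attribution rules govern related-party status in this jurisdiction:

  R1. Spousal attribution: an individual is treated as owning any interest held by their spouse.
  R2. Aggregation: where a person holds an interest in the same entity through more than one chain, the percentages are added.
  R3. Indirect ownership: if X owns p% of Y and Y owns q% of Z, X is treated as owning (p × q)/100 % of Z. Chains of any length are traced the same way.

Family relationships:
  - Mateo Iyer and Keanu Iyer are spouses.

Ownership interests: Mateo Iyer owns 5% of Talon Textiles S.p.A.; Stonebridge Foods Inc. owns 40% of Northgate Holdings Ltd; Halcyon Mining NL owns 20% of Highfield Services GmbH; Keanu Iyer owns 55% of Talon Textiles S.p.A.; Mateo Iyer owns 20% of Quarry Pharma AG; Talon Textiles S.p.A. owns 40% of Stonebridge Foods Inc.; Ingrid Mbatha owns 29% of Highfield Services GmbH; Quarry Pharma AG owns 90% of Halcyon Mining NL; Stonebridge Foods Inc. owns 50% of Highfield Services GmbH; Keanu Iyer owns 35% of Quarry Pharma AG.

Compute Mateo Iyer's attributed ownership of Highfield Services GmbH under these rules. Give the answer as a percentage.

21.9%

By spousal attribution (R1), Mateo Iyer is treated as also owning Keanu Iyer's interest in Talon Textiles S.p.A, giving 5% + 55% = 60%.
By spousal attribution (R1), Mateo Iyer is treated as also owning Keanu Iyer's interest in Quarry Pharma AG, giving 20% + 35% = 55%.
Chain via Talon Textiles S.p.A. → Stonebridge Foods Inc. (R3): 60% × 40% × 50% = 12% of Highfield Services GmbH.
Chain via Quarry Pharma AG → Halcyon Mining NL (R3): 55% × 90% × 20% = 9.9% of Highfield Services GmbH.
Aggregating (R2): 12% + 9.9% = 21.9%.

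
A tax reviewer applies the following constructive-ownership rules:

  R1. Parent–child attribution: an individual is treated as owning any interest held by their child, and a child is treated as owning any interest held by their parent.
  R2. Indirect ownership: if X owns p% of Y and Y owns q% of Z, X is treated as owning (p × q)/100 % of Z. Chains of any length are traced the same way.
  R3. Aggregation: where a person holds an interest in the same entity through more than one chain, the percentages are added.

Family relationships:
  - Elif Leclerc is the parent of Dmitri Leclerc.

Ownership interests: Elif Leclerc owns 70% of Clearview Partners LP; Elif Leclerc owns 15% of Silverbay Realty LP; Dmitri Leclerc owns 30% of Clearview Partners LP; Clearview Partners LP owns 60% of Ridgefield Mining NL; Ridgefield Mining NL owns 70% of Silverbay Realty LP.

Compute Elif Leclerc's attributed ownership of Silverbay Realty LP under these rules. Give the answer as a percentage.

57%

By parent–child attribution (R1), Elif Leclerc is treated as also owning Dmitri Leclerc's interest in Clearview Partners LP, giving 70% + 30% = 100%.
Chain via Clearview Partners LP → Ridgefield Mining NL (R2): 100% × 60% × 70% = 42% of Silverbay Realty LP.
Direct interest in Silverbay Realty LP: 15%.
Aggregating (R3): 42% + 15% = 57%.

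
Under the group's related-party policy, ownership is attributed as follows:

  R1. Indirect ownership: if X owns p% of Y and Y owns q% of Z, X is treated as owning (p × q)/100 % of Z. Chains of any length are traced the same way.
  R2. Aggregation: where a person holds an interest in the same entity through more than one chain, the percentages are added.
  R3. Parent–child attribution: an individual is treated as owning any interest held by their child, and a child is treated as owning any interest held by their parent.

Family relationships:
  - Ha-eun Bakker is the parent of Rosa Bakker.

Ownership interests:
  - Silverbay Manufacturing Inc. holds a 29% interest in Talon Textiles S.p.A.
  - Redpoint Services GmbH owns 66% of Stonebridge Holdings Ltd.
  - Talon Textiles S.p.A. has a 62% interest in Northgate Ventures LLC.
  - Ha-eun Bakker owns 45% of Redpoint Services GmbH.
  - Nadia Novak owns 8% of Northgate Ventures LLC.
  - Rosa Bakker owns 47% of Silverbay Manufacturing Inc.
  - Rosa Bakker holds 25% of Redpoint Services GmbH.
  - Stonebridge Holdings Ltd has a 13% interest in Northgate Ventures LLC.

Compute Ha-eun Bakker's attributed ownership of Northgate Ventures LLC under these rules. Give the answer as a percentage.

By parent–child attribution (R3), Ha-eun Bakker is treated as also owning Rosa Bakker's interest in Redpoint Services GmbH, giving 45% + 25% = 70%.
By parent–child attribution (R3), Ha-eun Bakker is treated as owning Rosa Bakker's 47% interest in Silverbay Manufacturing Inc.
Chain via Redpoint Services GmbH → Stonebridge Holdings Ltd (R1): 70% × 66% × 13% = 6.006% of Northgate Ventures LLC.
Chain via Silverbay Manufacturing Inc. → Talon Textiles S.p.A. (R1): 47% × 29% × 62% = 8.4506% of Northgate Ventures LLC.
Aggregating (R2): 6.006% + 8.4506% = 14.4566%.

14.4566%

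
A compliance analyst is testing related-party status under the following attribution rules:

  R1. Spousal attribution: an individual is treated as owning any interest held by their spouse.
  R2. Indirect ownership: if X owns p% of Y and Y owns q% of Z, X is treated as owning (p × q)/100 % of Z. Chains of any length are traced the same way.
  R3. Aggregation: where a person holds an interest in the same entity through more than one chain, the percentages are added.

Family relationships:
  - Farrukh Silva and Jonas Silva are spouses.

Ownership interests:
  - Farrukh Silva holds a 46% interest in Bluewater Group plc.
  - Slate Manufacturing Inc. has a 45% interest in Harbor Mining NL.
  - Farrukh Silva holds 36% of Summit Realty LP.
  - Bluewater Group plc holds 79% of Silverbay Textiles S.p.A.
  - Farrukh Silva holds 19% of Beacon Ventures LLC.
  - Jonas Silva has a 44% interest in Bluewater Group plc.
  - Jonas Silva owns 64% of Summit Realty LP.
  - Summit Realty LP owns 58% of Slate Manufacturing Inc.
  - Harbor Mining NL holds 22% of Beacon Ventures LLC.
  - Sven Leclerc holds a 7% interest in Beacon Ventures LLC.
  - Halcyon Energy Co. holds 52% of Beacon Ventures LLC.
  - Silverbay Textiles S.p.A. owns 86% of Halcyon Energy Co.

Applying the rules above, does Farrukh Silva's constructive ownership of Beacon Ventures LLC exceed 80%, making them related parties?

By spousal attribution (R1), Farrukh Silva is treated as also owning Jonas Silva's interest in Bluewater Group plc, giving 46% + 44% = 90%.
By spousal attribution (R1), Farrukh Silva is treated as also owning Jonas Silva's interest in Summit Realty LP, giving 36% + 64% = 100%.
Chain via Bluewater Group plc → Silverbay Textiles S.p.A. → Halcyon Energy Co. (R2): 90% × 79% × 86% × 52% = 31.79592% of Beacon Ventures LLC.
Chain via Summit Realty LP → Slate Manufacturing Inc. → Harbor Mining NL (R2): 100% × 58% × 45% × 22% = 5.742% of Beacon Ventures LLC.
Direct interest in Beacon Ventures LLC: 19%.
Aggregating (R3): 31.79592% + 5.742% + 19% = 56.53792%.
56.53792% does not exceed the 80% threshold, so Farrukh is not a related party to Beacon Ventures LLC.

No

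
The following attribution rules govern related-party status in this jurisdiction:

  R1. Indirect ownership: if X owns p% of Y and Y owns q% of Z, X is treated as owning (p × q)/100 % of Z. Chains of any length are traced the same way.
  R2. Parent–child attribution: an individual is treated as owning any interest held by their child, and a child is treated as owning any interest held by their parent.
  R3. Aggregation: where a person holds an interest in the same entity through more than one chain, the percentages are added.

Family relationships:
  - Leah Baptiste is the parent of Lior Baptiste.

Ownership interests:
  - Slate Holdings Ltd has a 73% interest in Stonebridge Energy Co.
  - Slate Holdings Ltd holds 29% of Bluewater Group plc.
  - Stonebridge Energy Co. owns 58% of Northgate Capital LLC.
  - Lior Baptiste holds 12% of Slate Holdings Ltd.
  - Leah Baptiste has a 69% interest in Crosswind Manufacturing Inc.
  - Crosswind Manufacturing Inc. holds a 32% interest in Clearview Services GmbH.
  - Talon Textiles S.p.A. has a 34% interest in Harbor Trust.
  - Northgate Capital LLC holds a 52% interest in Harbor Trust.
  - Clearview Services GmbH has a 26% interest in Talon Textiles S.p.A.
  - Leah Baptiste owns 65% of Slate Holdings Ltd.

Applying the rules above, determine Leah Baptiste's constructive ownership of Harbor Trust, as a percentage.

By parent–child attribution (R2), Leah Baptiste is treated as also owning Lior Baptiste's interest in Slate Holdings Ltd, giving 65% + 12% = 77%.
Chain via Slate Holdings Ltd → Stonebridge Energy Co. → Northgate Capital LLC (R1): 77% × 73% × 58% × 52% = 16.952936% of Harbor Trust.
Chain via Crosswind Manufacturing Inc. → Clearview Services GmbH → Talon Textiles S.p.A. (R1): 69% × 32% × 26% × 34% = 1.951872% of Harbor Trust.
Aggregating (R3): 16.952936% + 1.951872% = 18.904808%.

18.904808%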